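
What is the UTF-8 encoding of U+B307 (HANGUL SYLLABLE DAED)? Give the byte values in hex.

U+B307 = 0xB307 = 45831 decimal. In range U+0800–U+FFFF → 3-byte form: 1110xxxx 10xxxxxx 10xxxxxx.
Binary (16 bits): 1011001100000111.
Split 4+6+6: 1011 | 001100 | 000111.
Byte 1: 11101011 = 0xEB.
Byte 2: 10001100 = 0x8C.
Byte 3: 10000111 = 0x87.

EB 8C 87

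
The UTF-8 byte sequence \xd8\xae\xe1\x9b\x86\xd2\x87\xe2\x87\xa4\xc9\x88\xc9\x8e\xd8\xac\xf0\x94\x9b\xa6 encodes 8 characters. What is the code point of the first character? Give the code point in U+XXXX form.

Offset 0: leading byte 0xD8 = 11011000 → 2-byte char #1 = D8 AE.
Leading byte 0xD8 = 11011000 matches 110xxxxx → 2-byte sequence.
Byte 1: 0xD8 = 11011000, payload 11000 (5 bits).
Byte 2: 0xAE = 10101110 (10xxxxxx ✓), payload 101110.
Concatenate: 11000101110 = 0x62E (11 bits → U+062E).

U+062E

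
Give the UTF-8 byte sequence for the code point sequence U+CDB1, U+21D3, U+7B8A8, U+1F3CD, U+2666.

U+CDB1: 3-byte form → EC B6 B1.
U+21D3: 3-byte form → E2 87 93.
U+7B8A8: 4-byte form → F1 BB A2 A8.
U+1F3CD: 4-byte form → F0 9F 8F 8D.
U+2666: 3-byte form → E2 99 A6.
Concatenated (17 bytes): EC B6 B1 E2 87 93 F1 BB A2 A8 F0 9F 8F 8D E2 99 A6.

EC B6 B1 E2 87 93 F1 BB A2 A8 F0 9F 8F 8D E2 99 A6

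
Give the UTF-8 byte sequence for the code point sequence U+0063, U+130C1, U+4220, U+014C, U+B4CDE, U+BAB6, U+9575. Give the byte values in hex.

U+0063: 1-byte form → 63.
U+130C1: 4-byte form → F0 93 83 81.
U+4220: 3-byte form → E4 88 A0.
U+014C: 2-byte form → C5 8C.
U+B4CDE: 4-byte form → F2 B4 B3 9E.
U+BAB6: 3-byte form → EB AA B6.
U+9575: 3-byte form → E9 95 B5.
Concatenated (20 bytes): 63 F0 93 83 81 E4 88 A0 C5 8C F2 B4 B3 9E EB AA B6 E9 95 B5.

63 F0 93 83 81 E4 88 A0 C5 8C F2 B4 B3 9E EB AA B6 E9 95 B5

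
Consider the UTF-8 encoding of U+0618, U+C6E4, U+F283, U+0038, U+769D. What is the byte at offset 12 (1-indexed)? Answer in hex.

1-indexed offset 12 is 0-indexed offset 11.
U+0618 → 2-byte form D8 98 at offsets 0–1.
U+C6E4 → 3-byte form EC 9B A4 at offsets 2–4.
U+F283 → 3-byte form EF 8A 83 at offsets 5–7.
U+0038 → 1-byte form 38 at offsets 8–8.
U+769D → 3-byte form E7 9A 9D at offsets 9–11.
Offset 11 falls in char 5's range; it's byte 3 of E7 9A 9D = 0x9D.

0x9D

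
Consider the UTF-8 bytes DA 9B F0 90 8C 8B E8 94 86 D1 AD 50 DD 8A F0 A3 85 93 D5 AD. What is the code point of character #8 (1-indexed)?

Offset 0: leading byte 0xDA = 11011010 → 2-byte char #1 = DA 9B.
Offset 2: leading byte 0xF0 = 11110000 → 4-byte char #2 = F0 90 8C 8B.
Offset 6: leading byte 0xE8 = 11101000 → 3-byte char #3 = E8 94 86.
Offset 9: leading byte 0xD1 = 11010001 → 2-byte char #4 = D1 AD.
Offset 11: leading byte 0x50 = 01010000 → 1-byte char #5 = 50.
Offset 12: leading byte 0xDD = 11011101 → 2-byte char #6 = DD 8A.
Offset 14: leading byte 0xF0 = 11110000 → 4-byte char #7 = F0 A3 85 93.
Offset 18: leading byte 0xD5 = 11010101 → 2-byte char #8 = D5 AD.
Leading byte 0xD5 = 11010101 matches 110xxxxx → 2-byte sequence.
Byte 1: 0xD5 = 11010101, payload 10101 (5 bits).
Byte 2: 0xAD = 10101101 (10xxxxxx ✓), payload 101101.
Concatenate: 10101101101 = 0x56D (11 bits → U+056D).

U+056D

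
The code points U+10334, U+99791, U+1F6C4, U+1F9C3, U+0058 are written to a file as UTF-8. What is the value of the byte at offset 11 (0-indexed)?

0x84

U+10334 → 4-byte form F0 90 8C B4 at offsets 0–3.
U+99791 → 4-byte form F2 99 9E 91 at offsets 4–7.
U+1F6C4 → 4-byte form F0 9F 9B 84 at offsets 8–11.
Offset 11 falls in char 3's range; it's byte 4 of F0 9F 9B 84 = 0x84.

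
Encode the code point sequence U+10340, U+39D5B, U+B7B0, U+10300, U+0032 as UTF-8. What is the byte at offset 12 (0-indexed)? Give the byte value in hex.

U+10340 → 4-byte form F0 90 8D 80 at offsets 0–3.
U+39D5B → 4-byte form F0 B9 B5 9B at offsets 4–7.
U+B7B0 → 3-byte form EB 9E B0 at offsets 8–10.
U+10300 → 4-byte form F0 90 8C 80 at offsets 11–14.
Offset 12 falls in char 4's range; it's byte 2 of F0 90 8C 80 = 0x90.

0x90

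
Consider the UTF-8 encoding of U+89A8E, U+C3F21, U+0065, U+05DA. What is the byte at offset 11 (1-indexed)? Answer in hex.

0x9A

1-indexed offset 11 is 0-indexed offset 10.
U+89A8E → 4-byte form F2 89 AA 8E at offsets 0–3.
U+C3F21 → 4-byte form F3 83 BC A1 at offsets 4–7.
U+0065 → 1-byte form 65 at offsets 8–8.
U+05DA → 2-byte form D7 9A at offsets 9–10.
Offset 10 falls in char 4's range; it's byte 2 of D7 9A = 0x9A.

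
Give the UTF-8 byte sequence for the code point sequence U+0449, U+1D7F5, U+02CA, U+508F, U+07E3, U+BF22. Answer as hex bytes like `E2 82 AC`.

U+0449: 2-byte form → D1 89.
U+1D7F5: 4-byte form → F0 9D 9F B5.
U+02CA: 2-byte form → CB 8A.
U+508F: 3-byte form → E5 82 8F.
U+07E3: 2-byte form → DF A3.
U+BF22: 3-byte form → EB BC A2.
Concatenated (16 bytes): D1 89 F0 9D 9F B5 CB 8A E5 82 8F DF A3 EB BC A2.

D1 89 F0 9D 9F B5 CB 8A E5 82 8F DF A3 EB BC A2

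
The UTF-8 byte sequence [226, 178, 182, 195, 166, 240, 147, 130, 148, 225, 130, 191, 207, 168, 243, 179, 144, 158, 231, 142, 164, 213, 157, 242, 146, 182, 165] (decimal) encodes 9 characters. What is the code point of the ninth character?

U+92DA5

Offset 0: leading byte 0xE2 = 11100010 → 3-byte char #1 = E2 B2 B6.
Offset 3: leading byte 0xC3 = 11000011 → 2-byte char #2 = C3 A6.
Offset 5: leading byte 0xF0 = 11110000 → 4-byte char #3 = F0 93 82 94.
Offset 9: leading byte 0xE1 = 11100001 → 3-byte char #4 = E1 82 BF.
Offset 12: leading byte 0xCF = 11001111 → 2-byte char #5 = CF A8.
Offset 14: leading byte 0xF3 = 11110011 → 4-byte char #6 = F3 B3 90 9E.
Offset 18: leading byte 0xE7 = 11100111 → 3-byte char #7 = E7 8E A4.
Offset 21: leading byte 0xD5 = 11010101 → 2-byte char #8 = D5 9D.
Offset 23: leading byte 0xF2 = 11110010 → 4-byte char #9 = F2 92 B6 A5.
Leading byte 0xF2 = 11110010 matches 11110xxx → 4-byte sequence.
Byte 1: 0xF2 = 11110010, payload 010 (3 bits).
Byte 2: 0x92 = 10010010 (10xxxxxx ✓), payload 010010.
Byte 3: 0xB6 = 10110110 (10xxxxxx ✓), payload 110110.
Byte 4: 0xA5 = 10100101 (10xxxxxx ✓), payload 100101.
Concatenate: 010010010110110100101 = 0x92DA5 (21 bits → U+92DA5).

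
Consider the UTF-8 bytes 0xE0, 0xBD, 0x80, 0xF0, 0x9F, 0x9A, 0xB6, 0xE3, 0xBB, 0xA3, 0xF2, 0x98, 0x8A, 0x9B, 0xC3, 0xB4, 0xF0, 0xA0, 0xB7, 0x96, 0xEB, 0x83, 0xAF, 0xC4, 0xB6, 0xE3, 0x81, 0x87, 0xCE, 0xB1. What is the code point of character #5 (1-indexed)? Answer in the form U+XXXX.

Offset 0: leading byte 0xE0 = 11100000 → 3-byte char #1 = E0 BD 80.
Offset 3: leading byte 0xF0 = 11110000 → 4-byte char #2 = F0 9F 9A B6.
Offset 7: leading byte 0xE3 = 11100011 → 3-byte char #3 = E3 BB A3.
Offset 10: leading byte 0xF2 = 11110010 → 4-byte char #4 = F2 98 8A 9B.
Offset 14: leading byte 0xC3 = 11000011 → 2-byte char #5 = C3 B4.
Leading byte 0xC3 = 11000011 matches 110xxxxx → 2-byte sequence.
Byte 1: 0xC3 = 11000011, payload 00011 (5 bits).
Byte 2: 0xB4 = 10110100 (10xxxxxx ✓), payload 110100.
Concatenate: 00011110100 = 0xF4 (11 bits → U+00F4).

U+00F4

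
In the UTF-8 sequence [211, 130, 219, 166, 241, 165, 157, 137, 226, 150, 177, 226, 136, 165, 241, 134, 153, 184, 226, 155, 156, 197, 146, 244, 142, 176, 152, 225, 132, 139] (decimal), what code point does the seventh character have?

Offset 0: leading byte 0xD3 = 11010011 → 2-byte char #1 = D3 82.
Offset 2: leading byte 0xDB = 11011011 → 2-byte char #2 = DB A6.
Offset 4: leading byte 0xF1 = 11110001 → 4-byte char #3 = F1 A5 9D 89.
Offset 8: leading byte 0xE2 = 11100010 → 3-byte char #4 = E2 96 B1.
Offset 11: leading byte 0xE2 = 11100010 → 3-byte char #5 = E2 88 A5.
Offset 14: leading byte 0xF1 = 11110001 → 4-byte char #6 = F1 86 99 B8.
Offset 18: leading byte 0xE2 = 11100010 → 3-byte char #7 = E2 9B 9C.
Leading byte 0xE2 = 11100010 matches 1110xxxx → 3-byte sequence.
Byte 1: 0xE2 = 11100010, payload 0010 (4 bits).
Byte 2: 0x9B = 10011011 (10xxxxxx ✓), payload 011011.
Byte 3: 0x9C = 10011100 (10xxxxxx ✓), payload 011100.
Concatenate: 0010011011011100 = 0x26DC (16 bits → U+26DC).

U+26DC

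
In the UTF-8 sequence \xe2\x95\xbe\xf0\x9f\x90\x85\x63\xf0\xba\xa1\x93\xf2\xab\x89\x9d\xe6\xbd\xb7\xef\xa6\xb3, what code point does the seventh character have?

Offset 0: leading byte 0xE2 = 11100010 → 3-byte char #1 = E2 95 BE.
Offset 3: leading byte 0xF0 = 11110000 → 4-byte char #2 = F0 9F 90 85.
Offset 7: leading byte 0x63 = 01100011 → 1-byte char #3 = 63.
Offset 8: leading byte 0xF0 = 11110000 → 4-byte char #4 = F0 BA A1 93.
Offset 12: leading byte 0xF2 = 11110010 → 4-byte char #5 = F2 AB 89 9D.
Offset 16: leading byte 0xE6 = 11100110 → 3-byte char #6 = E6 BD B7.
Offset 19: leading byte 0xEF = 11101111 → 3-byte char #7 = EF A6 B3.
Leading byte 0xEF = 11101111 matches 1110xxxx → 3-byte sequence.
Byte 1: 0xEF = 11101111, payload 1111 (4 bits).
Byte 2: 0xA6 = 10100110 (10xxxxxx ✓), payload 100110.
Byte 3: 0xB3 = 10110011 (10xxxxxx ✓), payload 110011.
Concatenate: 1111100110110011 = 0xF9B3 (16 bits → U+F9B3).

U+F9B3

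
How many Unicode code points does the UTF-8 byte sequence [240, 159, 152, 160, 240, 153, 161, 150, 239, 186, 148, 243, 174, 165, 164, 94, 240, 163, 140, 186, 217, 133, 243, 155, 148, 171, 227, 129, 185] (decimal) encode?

9

Byte at offset 0: 0xF0 = 11110000 → 4-byte char (#1). Advance 4.
Byte at offset 4: 0xF0 = 11110000 → 4-byte char (#2). Advance 4.
Byte at offset 8: 0xEF = 11101111 → 3-byte char (#3). Advance 3.
Byte at offset 11: 0xF3 = 11110011 → 4-byte char (#4). Advance 4.
Byte at offset 15: 0x5E = 01011110 → 1-byte char (#5). Advance 1.
Byte at offset 16: 0xF0 = 11110000 → 4-byte char (#6). Advance 4.
Byte at offset 20: 0xD9 = 11011001 → 2-byte char (#7). Advance 2.
Byte at offset 22: 0xF3 = 11110011 → 4-byte char (#8). Advance 4.
Byte at offset 26: 0xE3 = 11100011 → 3-byte char (#9). Advance 3.
Reached end at offset 29 after 9 code points.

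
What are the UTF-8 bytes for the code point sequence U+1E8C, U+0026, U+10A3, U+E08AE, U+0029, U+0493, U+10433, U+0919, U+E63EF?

U+1E8C: 3-byte form → E1 BA 8C.
U+0026: 1-byte form → 26.
U+10A3: 3-byte form → E1 82 A3.
U+E08AE: 4-byte form → F3 A0 A2 AE.
U+0029: 1-byte form → 29.
U+0493: 2-byte form → D2 93.
U+10433: 4-byte form → F0 90 90 B3.
U+0919: 3-byte form → E0 A4 99.
U+E63EF: 4-byte form → F3 A6 8F AF.
Concatenated (25 bytes): E1 BA 8C 26 E1 82 A3 F3 A0 A2 AE 29 D2 93 F0 90 90 B3 E0 A4 99 F3 A6 8F AF.

E1 BA 8C 26 E1 82 A3 F3 A0 A2 AE 29 D2 93 F0 90 90 B3 E0 A4 99 F3 A6 8F AF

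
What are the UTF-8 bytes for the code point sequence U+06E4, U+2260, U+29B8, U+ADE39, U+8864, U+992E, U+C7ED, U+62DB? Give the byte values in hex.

DB A4 E2 89 A0 E2 A6 B8 F2 AD B8 B9 E8 A1 A4 E9 A4 AE EC 9F AD E6 8B 9B

U+06E4: 2-byte form → DB A4.
U+2260: 3-byte form → E2 89 A0.
U+29B8: 3-byte form → E2 A6 B8.
U+ADE39: 4-byte form → F2 AD B8 B9.
U+8864: 3-byte form → E8 A1 A4.
U+992E: 3-byte form → E9 A4 AE.
U+C7ED: 3-byte form → EC 9F AD.
U+62DB: 3-byte form → E6 8B 9B.
Concatenated (24 bytes): DB A4 E2 89 A0 E2 A6 B8 F2 AD B8 B9 E8 A1 A4 E9 A4 AE EC 9F AD E6 8B 9B.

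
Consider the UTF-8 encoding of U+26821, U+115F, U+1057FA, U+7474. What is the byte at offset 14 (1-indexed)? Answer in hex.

1-indexed offset 14 is 0-indexed offset 13.
U+26821 → 4-byte form F0 A6 A0 A1 at offsets 0–3.
U+115F → 3-byte form E1 85 9F at offsets 4–6.
U+1057FA → 4-byte form F4 85 9F BA at offsets 7–10.
U+7474 → 3-byte form E7 91 B4 at offsets 11–13.
Offset 13 falls in char 4's range; it's byte 3 of E7 91 B4 = 0xB4.

0xB4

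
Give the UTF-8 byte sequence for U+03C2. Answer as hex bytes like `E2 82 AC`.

U+03C2 = 0x3C2 = 962 decimal. In range U+0080–U+07FF → 2-byte form: 110xxxxx 10xxxxxx.
Binary (11 bits): 01111000010.
Split 5+6: 01111 | 000010.
Byte 1: 11001111 = 0xCF.
Byte 2: 10000010 = 0x82.

CF 82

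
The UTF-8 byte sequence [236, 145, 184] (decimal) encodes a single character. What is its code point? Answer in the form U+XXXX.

Leading byte 0xEC = 11101100 matches 1110xxxx → 3-byte sequence.
Byte 1: 0xEC = 11101100, payload 1100 (4 bits).
Byte 2: 0x91 = 10010001 (10xxxxxx ✓), payload 010001.
Byte 3: 0xB8 = 10111000 (10xxxxxx ✓), payload 111000.
Concatenate: 1100010001111000 = 0xC478 (16 bits → U+C478).

U+C478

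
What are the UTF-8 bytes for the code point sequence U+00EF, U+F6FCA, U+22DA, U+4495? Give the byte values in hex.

U+00EF: 2-byte form → C3 AF.
U+F6FCA: 4-byte form → F3 B6 BF 8A.
U+22DA: 3-byte form → E2 8B 9A.
U+4495: 3-byte form → E4 92 95.
Concatenated (12 bytes): C3 AF F3 B6 BF 8A E2 8B 9A E4 92 95.

C3 AF F3 B6 BF 8A E2 8B 9A E4 92 95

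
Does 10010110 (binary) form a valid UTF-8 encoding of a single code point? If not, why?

Byte 0x96 = 10010110 has the form 10xxxxxx — a continuation byte — but there is no preceding leading byte.

invalid (continuation byte with no leading byte)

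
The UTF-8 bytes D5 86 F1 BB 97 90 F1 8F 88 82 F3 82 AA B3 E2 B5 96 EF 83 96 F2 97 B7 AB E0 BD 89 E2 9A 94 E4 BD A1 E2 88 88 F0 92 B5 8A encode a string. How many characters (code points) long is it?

Byte at offset 0: 0xD5 = 11010101 → 2-byte char (#1). Advance 2.
Byte at offset 2: 0xF1 = 11110001 → 4-byte char (#2). Advance 4.
Byte at offset 6: 0xF1 = 11110001 → 4-byte char (#3). Advance 4.
Byte at offset 10: 0xF3 = 11110011 → 4-byte char (#4). Advance 4.
Byte at offset 14: 0xE2 = 11100010 → 3-byte char (#5). Advance 3.
Byte at offset 17: 0xEF = 11101111 → 3-byte char (#6). Advance 3.
Byte at offset 20: 0xF2 = 11110010 → 4-byte char (#7). Advance 4.
Byte at offset 24: 0xE0 = 11100000 → 3-byte char (#8). Advance 3.
Byte at offset 27: 0xE2 = 11100010 → 3-byte char (#9). Advance 3.
Byte at offset 30: 0xE4 = 11100100 → 3-byte char (#10). Advance 3.
Byte at offset 33: 0xE2 = 11100010 → 3-byte char (#11). Advance 3.
Byte at offset 36: 0xF0 = 11110000 → 4-byte char (#12). Advance 4.
Reached end at offset 40 after 12 code points.

12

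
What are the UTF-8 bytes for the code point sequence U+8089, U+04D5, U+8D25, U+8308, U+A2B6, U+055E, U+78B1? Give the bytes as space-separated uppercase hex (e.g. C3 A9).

U+8089: 3-byte form → E8 82 89.
U+04D5: 2-byte form → D3 95.
U+8D25: 3-byte form → E8 B4 A5.
U+8308: 3-byte form → E8 8C 88.
U+A2B6: 3-byte form → EA 8A B6.
U+055E: 2-byte form → D5 9E.
U+78B1: 3-byte form → E7 A2 B1.
Concatenated (19 bytes): E8 82 89 D3 95 E8 B4 A5 E8 8C 88 EA 8A B6 D5 9E E7 A2 B1.

E8 82 89 D3 95 E8 B4 A5 E8 8C 88 EA 8A B6 D5 9E E7 A2 B1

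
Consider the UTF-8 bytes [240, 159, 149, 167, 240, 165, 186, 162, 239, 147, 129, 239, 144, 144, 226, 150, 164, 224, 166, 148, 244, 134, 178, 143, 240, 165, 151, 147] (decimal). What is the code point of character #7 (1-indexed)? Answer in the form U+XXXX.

Offset 0: leading byte 0xF0 = 11110000 → 4-byte char #1 = F0 9F 95 A7.
Offset 4: leading byte 0xF0 = 11110000 → 4-byte char #2 = F0 A5 BA A2.
Offset 8: leading byte 0xEF = 11101111 → 3-byte char #3 = EF 93 81.
Offset 11: leading byte 0xEF = 11101111 → 3-byte char #4 = EF 90 90.
Offset 14: leading byte 0xE2 = 11100010 → 3-byte char #5 = E2 96 A4.
Offset 17: leading byte 0xE0 = 11100000 → 3-byte char #6 = E0 A6 94.
Offset 20: leading byte 0xF4 = 11110100 → 4-byte char #7 = F4 86 B2 8F.
Leading byte 0xF4 = 11110100 matches 11110xxx → 4-byte sequence.
Byte 1: 0xF4 = 11110100, payload 100 (3 bits).
Byte 2: 0x86 = 10000110 (10xxxxxx ✓), payload 000110.
Byte 3: 0xB2 = 10110010 (10xxxxxx ✓), payload 110010.
Byte 4: 0x8F = 10001111 (10xxxxxx ✓), payload 001111.
Concatenate: 100000110110010001111 = 0x106C8F (21 bits → U+106C8F).

U+106C8F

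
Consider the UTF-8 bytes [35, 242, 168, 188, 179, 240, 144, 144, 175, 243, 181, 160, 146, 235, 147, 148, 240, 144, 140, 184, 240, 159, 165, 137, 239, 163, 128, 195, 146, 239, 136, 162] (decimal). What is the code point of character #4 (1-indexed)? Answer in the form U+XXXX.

Offset 0: leading byte 0x23 = 00100011 → 1-byte char #1 = 23.
Offset 1: leading byte 0xF2 = 11110010 → 4-byte char #2 = F2 A8 BC B3.
Offset 5: leading byte 0xF0 = 11110000 → 4-byte char #3 = F0 90 90 AF.
Offset 9: leading byte 0xF3 = 11110011 → 4-byte char #4 = F3 B5 A0 92.
Leading byte 0xF3 = 11110011 matches 11110xxx → 4-byte sequence.
Byte 1: 0xF3 = 11110011, payload 011 (3 bits).
Byte 2: 0xB5 = 10110101 (10xxxxxx ✓), payload 110101.
Byte 3: 0xA0 = 10100000 (10xxxxxx ✓), payload 100000.
Byte 4: 0x92 = 10010010 (10xxxxxx ✓), payload 010010.
Concatenate: 011110101100000010010 = 0xF5812 (21 bits → U+F5812).

U+F5812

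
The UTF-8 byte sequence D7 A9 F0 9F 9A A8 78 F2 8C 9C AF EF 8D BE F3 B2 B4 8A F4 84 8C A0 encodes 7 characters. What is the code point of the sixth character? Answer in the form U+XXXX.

U+F2D0A

Offset 0: leading byte 0xD7 = 11010111 → 2-byte char #1 = D7 A9.
Offset 2: leading byte 0xF0 = 11110000 → 4-byte char #2 = F0 9F 9A A8.
Offset 6: leading byte 0x78 = 01111000 → 1-byte char #3 = 78.
Offset 7: leading byte 0xF2 = 11110010 → 4-byte char #4 = F2 8C 9C AF.
Offset 11: leading byte 0xEF = 11101111 → 3-byte char #5 = EF 8D BE.
Offset 14: leading byte 0xF3 = 11110011 → 4-byte char #6 = F3 B2 B4 8A.
Leading byte 0xF3 = 11110011 matches 11110xxx → 4-byte sequence.
Byte 1: 0xF3 = 11110011, payload 011 (3 bits).
Byte 2: 0xB2 = 10110010 (10xxxxxx ✓), payload 110010.
Byte 3: 0xB4 = 10110100 (10xxxxxx ✓), payload 110100.
Byte 4: 0x8A = 10001010 (10xxxxxx ✓), payload 001010.
Concatenate: 011110010110100001010 = 0xF2D0A (21 bits → U+F2D0A).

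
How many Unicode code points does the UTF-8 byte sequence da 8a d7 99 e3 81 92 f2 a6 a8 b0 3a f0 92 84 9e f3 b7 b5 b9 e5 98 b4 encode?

8

Byte at offset 0: 0xDA = 11011010 → 2-byte char (#1). Advance 2.
Byte at offset 2: 0xD7 = 11010111 → 2-byte char (#2). Advance 2.
Byte at offset 4: 0xE3 = 11100011 → 3-byte char (#3). Advance 3.
Byte at offset 7: 0xF2 = 11110010 → 4-byte char (#4). Advance 4.
Byte at offset 11: 0x3A = 00111010 → 1-byte char (#5). Advance 1.
Byte at offset 12: 0xF0 = 11110000 → 4-byte char (#6). Advance 4.
Byte at offset 16: 0xF3 = 11110011 → 4-byte char (#7). Advance 4.
Byte at offset 20: 0xE5 = 11100101 → 3-byte char (#8). Advance 3.
Reached end at offset 23 after 8 code points.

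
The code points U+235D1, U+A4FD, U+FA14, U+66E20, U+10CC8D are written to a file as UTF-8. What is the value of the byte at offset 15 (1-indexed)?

1-indexed offset 15 is 0-indexed offset 14.
U+235D1 → 4-byte form F0 A3 97 91 at offsets 0–3.
U+A4FD → 3-byte form EA 93 BD at offsets 4–6.
U+FA14 → 3-byte form EF A8 94 at offsets 7–9.
U+66E20 → 4-byte form F1 A6 B8 A0 at offsets 10–13.
U+10CC8D → 4-byte form F4 8C B2 8D at offsets 14–17.
Offset 14 falls in char 5's range; it's byte 1 of F4 8C B2 8D = 0xF4.

0xF4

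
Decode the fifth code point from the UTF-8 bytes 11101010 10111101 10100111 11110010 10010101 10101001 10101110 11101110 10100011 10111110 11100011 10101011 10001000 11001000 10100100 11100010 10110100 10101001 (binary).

Offset 0: leading byte 0xEA = 11101010 → 3-byte char #1 = EA BD A7.
Offset 3: leading byte 0xF2 = 11110010 → 4-byte char #2 = F2 95 A9 AE.
Offset 7: leading byte 0xEE = 11101110 → 3-byte char #3 = EE A3 BE.
Offset 10: leading byte 0xE3 = 11100011 → 3-byte char #4 = E3 AB 88.
Offset 13: leading byte 0xC8 = 11001000 → 2-byte char #5 = C8 A4.
Leading byte 0xC8 = 11001000 matches 110xxxxx → 2-byte sequence.
Byte 1: 0xC8 = 11001000, payload 01000 (5 bits).
Byte 2: 0xA4 = 10100100 (10xxxxxx ✓), payload 100100.
Concatenate: 01000100100 = 0x224 (11 bits → U+0224).

U+0224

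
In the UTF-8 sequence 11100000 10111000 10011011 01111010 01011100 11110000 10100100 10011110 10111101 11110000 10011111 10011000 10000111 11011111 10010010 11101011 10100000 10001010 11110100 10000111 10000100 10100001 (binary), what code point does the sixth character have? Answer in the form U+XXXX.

U+07D2

Offset 0: leading byte 0xE0 = 11100000 → 3-byte char #1 = E0 B8 9B.
Offset 3: leading byte 0x7A = 01111010 → 1-byte char #2 = 7A.
Offset 4: leading byte 0x5C = 01011100 → 1-byte char #3 = 5C.
Offset 5: leading byte 0xF0 = 11110000 → 4-byte char #4 = F0 A4 9E BD.
Offset 9: leading byte 0xF0 = 11110000 → 4-byte char #5 = F0 9F 98 87.
Offset 13: leading byte 0xDF = 11011111 → 2-byte char #6 = DF 92.
Leading byte 0xDF = 11011111 matches 110xxxxx → 2-byte sequence.
Byte 1: 0xDF = 11011111, payload 11111 (5 bits).
Byte 2: 0x92 = 10010010 (10xxxxxx ✓), payload 010010.
Concatenate: 11111010010 = 0x7D2 (11 bits → U+07D2).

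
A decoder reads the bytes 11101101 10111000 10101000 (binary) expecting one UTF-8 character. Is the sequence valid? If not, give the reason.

invalid (encodes a surrogate (U+D800–U+DFFF))

Structurally a 3-byte sequence; payload = 0xDE28.
But 0xDE28 is in U+D800–U+DFFF, the surrogate range. Surrogates are not Unicode scalar values and are forbidden in UTF-8.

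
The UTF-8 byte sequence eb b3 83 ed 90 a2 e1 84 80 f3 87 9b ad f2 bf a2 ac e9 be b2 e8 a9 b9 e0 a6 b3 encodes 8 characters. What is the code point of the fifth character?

U+BF8AC

Offset 0: leading byte 0xEB = 11101011 → 3-byte char #1 = EB B3 83.
Offset 3: leading byte 0xED = 11101101 → 3-byte char #2 = ED 90 A2.
Offset 6: leading byte 0xE1 = 11100001 → 3-byte char #3 = E1 84 80.
Offset 9: leading byte 0xF3 = 11110011 → 4-byte char #4 = F3 87 9B AD.
Offset 13: leading byte 0xF2 = 11110010 → 4-byte char #5 = F2 BF A2 AC.
Leading byte 0xF2 = 11110010 matches 11110xxx → 4-byte sequence.
Byte 1: 0xF2 = 11110010, payload 010 (3 bits).
Byte 2: 0xBF = 10111111 (10xxxxxx ✓), payload 111111.
Byte 3: 0xA2 = 10100010 (10xxxxxx ✓), payload 100010.
Byte 4: 0xAC = 10101100 (10xxxxxx ✓), payload 101100.
Concatenate: 010111111100010101100 = 0xBF8AC (21 bits → U+BF8AC).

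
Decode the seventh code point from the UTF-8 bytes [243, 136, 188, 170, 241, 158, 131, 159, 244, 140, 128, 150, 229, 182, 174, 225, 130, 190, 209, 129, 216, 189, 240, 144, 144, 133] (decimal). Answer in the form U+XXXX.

U+063D

Offset 0: leading byte 0xF3 = 11110011 → 4-byte char #1 = F3 88 BC AA.
Offset 4: leading byte 0xF1 = 11110001 → 4-byte char #2 = F1 9E 83 9F.
Offset 8: leading byte 0xF4 = 11110100 → 4-byte char #3 = F4 8C 80 96.
Offset 12: leading byte 0xE5 = 11100101 → 3-byte char #4 = E5 B6 AE.
Offset 15: leading byte 0xE1 = 11100001 → 3-byte char #5 = E1 82 BE.
Offset 18: leading byte 0xD1 = 11010001 → 2-byte char #6 = D1 81.
Offset 20: leading byte 0xD8 = 11011000 → 2-byte char #7 = D8 BD.
Leading byte 0xD8 = 11011000 matches 110xxxxx → 2-byte sequence.
Byte 1: 0xD8 = 11011000, payload 11000 (5 bits).
Byte 2: 0xBD = 10111101 (10xxxxxx ✓), payload 111101.
Concatenate: 11000111101 = 0x63D (11 bits → U+063D).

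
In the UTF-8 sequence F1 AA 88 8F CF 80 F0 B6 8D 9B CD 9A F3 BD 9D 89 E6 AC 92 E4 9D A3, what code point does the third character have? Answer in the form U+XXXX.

Offset 0: leading byte 0xF1 = 11110001 → 4-byte char #1 = F1 AA 88 8F.
Offset 4: leading byte 0xCF = 11001111 → 2-byte char #2 = CF 80.
Offset 6: leading byte 0xF0 = 11110000 → 4-byte char #3 = F0 B6 8D 9B.
Leading byte 0xF0 = 11110000 matches 11110xxx → 4-byte sequence.
Byte 1: 0xF0 = 11110000, payload 000 (3 bits).
Byte 2: 0xB6 = 10110110 (10xxxxxx ✓), payload 110110.
Byte 3: 0x8D = 10001101 (10xxxxxx ✓), payload 001101.
Byte 4: 0x9B = 10011011 (10xxxxxx ✓), payload 011011.
Concatenate: 000110110001101011011 = 0x3635B (21 bits → U+3635B).

U+3635B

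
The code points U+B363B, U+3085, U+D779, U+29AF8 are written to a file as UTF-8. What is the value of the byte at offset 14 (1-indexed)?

0xB8

1-indexed offset 14 is 0-indexed offset 13.
U+B363B → 4-byte form F2 B3 98 BB at offsets 0–3.
U+3085 → 3-byte form E3 82 85 at offsets 4–6.
U+D779 → 3-byte form ED 9D B9 at offsets 7–9.
U+29AF8 → 4-byte form F0 A9 AB B8 at offsets 10–13.
Offset 13 falls in char 4's range; it's byte 4 of F0 A9 AB B8 = 0xB8.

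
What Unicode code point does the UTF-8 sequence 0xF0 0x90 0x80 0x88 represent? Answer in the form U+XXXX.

U+10008

Leading byte 0xF0 = 11110000 matches 11110xxx → 4-byte sequence.
Byte 1: 0xF0 = 11110000, payload 000 (3 bits).
Byte 2: 0x90 = 10010000 (10xxxxxx ✓), payload 010000.
Byte 3: 0x80 = 10000000 (10xxxxxx ✓), payload 000000.
Byte 4: 0x88 = 10001000 (10xxxxxx ✓), payload 001000.
Concatenate: 000010000000000001000 = 0x10008 (21 bits → U+10008).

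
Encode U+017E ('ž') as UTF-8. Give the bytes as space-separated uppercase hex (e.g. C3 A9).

C5 BE

U+017E = 0x17E = 382 decimal. In range U+0080–U+07FF → 2-byte form: 110xxxxx 10xxxxxx.
Binary (11 bits): 00101111110.
Split 5+6: 00101 | 111110.
Byte 1: 11000101 = 0xC5.
Byte 2: 10111110 = 0xBE.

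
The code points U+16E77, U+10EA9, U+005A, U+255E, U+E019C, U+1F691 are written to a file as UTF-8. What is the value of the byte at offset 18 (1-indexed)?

0x9F

1-indexed offset 18 is 0-indexed offset 17.
U+16E77 → 4-byte form F0 96 B9 B7 at offsets 0–3.
U+10EA9 → 4-byte form F0 90 BA A9 at offsets 4–7.
U+005A → 1-byte form 5A at offsets 8–8.
U+255E → 3-byte form E2 95 9E at offsets 9–11.
U+E019C → 4-byte form F3 A0 86 9C at offsets 12–15.
U+1F691 → 4-byte form F0 9F 9A 91 at offsets 16–19.
Offset 17 falls in char 6's range; it's byte 2 of F0 9F 9A 91 = 0x9F.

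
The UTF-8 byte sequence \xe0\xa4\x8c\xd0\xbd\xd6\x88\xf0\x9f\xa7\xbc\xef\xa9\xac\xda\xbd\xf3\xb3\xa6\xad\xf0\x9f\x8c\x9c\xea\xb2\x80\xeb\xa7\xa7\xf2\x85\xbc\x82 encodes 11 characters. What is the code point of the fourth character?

U+1F9FC

Offset 0: leading byte 0xE0 = 11100000 → 3-byte char #1 = E0 A4 8C.
Offset 3: leading byte 0xD0 = 11010000 → 2-byte char #2 = D0 BD.
Offset 5: leading byte 0xD6 = 11010110 → 2-byte char #3 = D6 88.
Offset 7: leading byte 0xF0 = 11110000 → 4-byte char #4 = F0 9F A7 BC.
Leading byte 0xF0 = 11110000 matches 11110xxx → 4-byte sequence.
Byte 1: 0xF0 = 11110000, payload 000 (3 bits).
Byte 2: 0x9F = 10011111 (10xxxxxx ✓), payload 011111.
Byte 3: 0xA7 = 10100111 (10xxxxxx ✓), payload 100111.
Byte 4: 0xBC = 10111100 (10xxxxxx ✓), payload 111100.
Concatenate: 000011111100111111100 = 0x1F9FC (21 bits → U+1F9FC).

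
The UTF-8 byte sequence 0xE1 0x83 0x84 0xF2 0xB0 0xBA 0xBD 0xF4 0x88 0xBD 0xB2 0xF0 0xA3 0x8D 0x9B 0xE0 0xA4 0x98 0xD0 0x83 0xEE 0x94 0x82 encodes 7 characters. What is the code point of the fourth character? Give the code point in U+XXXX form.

U+2335B

Offset 0: leading byte 0xE1 = 11100001 → 3-byte char #1 = E1 83 84.
Offset 3: leading byte 0xF2 = 11110010 → 4-byte char #2 = F2 B0 BA BD.
Offset 7: leading byte 0xF4 = 11110100 → 4-byte char #3 = F4 88 BD B2.
Offset 11: leading byte 0xF0 = 11110000 → 4-byte char #4 = F0 A3 8D 9B.
Leading byte 0xF0 = 11110000 matches 11110xxx → 4-byte sequence.
Byte 1: 0xF0 = 11110000, payload 000 (3 bits).
Byte 2: 0xA3 = 10100011 (10xxxxxx ✓), payload 100011.
Byte 3: 0x8D = 10001101 (10xxxxxx ✓), payload 001101.
Byte 4: 0x9B = 10011011 (10xxxxxx ✓), payload 011011.
Concatenate: 000100011001101011011 = 0x2335B (21 bits → U+2335B).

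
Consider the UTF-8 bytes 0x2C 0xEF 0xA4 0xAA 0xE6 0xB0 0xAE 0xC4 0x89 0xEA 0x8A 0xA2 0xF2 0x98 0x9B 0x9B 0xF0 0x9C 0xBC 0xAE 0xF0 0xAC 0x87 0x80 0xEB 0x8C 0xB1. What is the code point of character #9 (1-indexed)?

U+B331

Offset 0: leading byte 0x2C = 00101100 → 1-byte char #1 = 2C.
Offset 1: leading byte 0xEF = 11101111 → 3-byte char #2 = EF A4 AA.
Offset 4: leading byte 0xE6 = 11100110 → 3-byte char #3 = E6 B0 AE.
Offset 7: leading byte 0xC4 = 11000100 → 2-byte char #4 = C4 89.
Offset 9: leading byte 0xEA = 11101010 → 3-byte char #5 = EA 8A A2.
Offset 12: leading byte 0xF2 = 11110010 → 4-byte char #6 = F2 98 9B 9B.
Offset 16: leading byte 0xF0 = 11110000 → 4-byte char #7 = F0 9C BC AE.
Offset 20: leading byte 0xF0 = 11110000 → 4-byte char #8 = F0 AC 87 80.
Offset 24: leading byte 0xEB = 11101011 → 3-byte char #9 = EB 8C B1.
Leading byte 0xEB = 11101011 matches 1110xxxx → 3-byte sequence.
Byte 1: 0xEB = 11101011, payload 1011 (4 bits).
Byte 2: 0x8C = 10001100 (10xxxxxx ✓), payload 001100.
Byte 3: 0xB1 = 10110001 (10xxxxxx ✓), payload 110001.
Concatenate: 1011001100110001 = 0xB331 (16 bits → U+B331).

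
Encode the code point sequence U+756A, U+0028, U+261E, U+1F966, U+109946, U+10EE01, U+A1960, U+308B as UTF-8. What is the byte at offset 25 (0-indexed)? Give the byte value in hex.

0x8B

U+756A → 3-byte form E7 95 AA at offsets 0–2.
U+0028 → 1-byte form 28 at offsets 3–3.
U+261E → 3-byte form E2 98 9E at offsets 4–6.
U+1F966 → 4-byte form F0 9F A5 A6 at offsets 7–10.
U+109946 → 4-byte form F4 89 A5 86 at offsets 11–14.
U+10EE01 → 4-byte form F4 8E B8 81 at offsets 15–18.
U+A1960 → 4-byte form F2 A1 A5 A0 at offsets 19–22.
U+308B → 3-byte form E3 82 8B at offsets 23–25.
Offset 25 falls in char 8's range; it's byte 3 of E3 82 8B = 0x8B.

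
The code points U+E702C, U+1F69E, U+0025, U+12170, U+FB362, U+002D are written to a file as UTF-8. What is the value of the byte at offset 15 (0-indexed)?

0x8D

U+E702C → 4-byte form F3 A7 80 AC at offsets 0–3.
U+1F69E → 4-byte form F0 9F 9A 9E at offsets 4–7.
U+0025 → 1-byte form 25 at offsets 8–8.
U+12170 → 4-byte form F0 92 85 B0 at offsets 9–12.
U+FB362 → 4-byte form F3 BB 8D A2 at offsets 13–16.
Offset 15 falls in char 5's range; it's byte 3 of F3 BB 8D A2 = 0x8D.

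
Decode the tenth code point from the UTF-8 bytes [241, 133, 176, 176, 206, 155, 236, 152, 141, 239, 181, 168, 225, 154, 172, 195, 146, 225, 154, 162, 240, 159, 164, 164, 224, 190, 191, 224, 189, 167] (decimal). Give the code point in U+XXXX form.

U+0F67

Offset 0: leading byte 0xF1 = 11110001 → 4-byte char #1 = F1 85 B0 B0.
Offset 4: leading byte 0xCE = 11001110 → 2-byte char #2 = CE 9B.
Offset 6: leading byte 0xEC = 11101100 → 3-byte char #3 = EC 98 8D.
Offset 9: leading byte 0xEF = 11101111 → 3-byte char #4 = EF B5 A8.
Offset 12: leading byte 0xE1 = 11100001 → 3-byte char #5 = E1 9A AC.
Offset 15: leading byte 0xC3 = 11000011 → 2-byte char #6 = C3 92.
Offset 17: leading byte 0xE1 = 11100001 → 3-byte char #7 = E1 9A A2.
Offset 20: leading byte 0xF0 = 11110000 → 4-byte char #8 = F0 9F A4 A4.
Offset 24: leading byte 0xE0 = 11100000 → 3-byte char #9 = E0 BE BF.
Offset 27: leading byte 0xE0 = 11100000 → 3-byte char #10 = E0 BD A7.
Leading byte 0xE0 = 11100000 matches 1110xxxx → 3-byte sequence.
Byte 1: 0xE0 = 11100000, payload 0000 (4 bits).
Byte 2: 0xBD = 10111101 (10xxxxxx ✓), payload 111101.
Byte 3: 0xA7 = 10100111 (10xxxxxx ✓), payload 100111.
Concatenate: 0000111101100111 = 0xF67 (16 bits → U+0F67).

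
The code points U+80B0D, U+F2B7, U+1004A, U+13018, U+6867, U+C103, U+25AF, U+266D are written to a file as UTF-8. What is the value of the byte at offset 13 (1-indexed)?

1-indexed offset 13 is 0-indexed offset 12.
U+80B0D → 4-byte form F2 80 AC 8D at offsets 0–3.
U+F2B7 → 3-byte form EF 8A B7 at offsets 4–6.
U+1004A → 4-byte form F0 90 81 8A at offsets 7–10.
U+13018 → 4-byte form F0 93 80 98 at offsets 11–14.
Offset 12 falls in char 4's range; it's byte 2 of F0 93 80 98 = 0x93.

0x93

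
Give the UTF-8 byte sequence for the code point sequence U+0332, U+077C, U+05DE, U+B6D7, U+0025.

CC B2 DD BC D7 9E EB 9B 97 25

U+0332: 2-byte form → CC B2.
U+077C: 2-byte form → DD BC.
U+05DE: 2-byte form → D7 9E.
U+B6D7: 3-byte form → EB 9B 97.
U+0025: 1-byte form → 25.
Concatenated (10 bytes): CC B2 DD BC D7 9E EB 9B 97 25.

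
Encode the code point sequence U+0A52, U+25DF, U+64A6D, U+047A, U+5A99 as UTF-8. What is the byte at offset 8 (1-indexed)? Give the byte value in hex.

1-indexed offset 8 is 0-indexed offset 7.
U+0A52 → 3-byte form E0 A9 92 at offsets 0–2.
U+25DF → 3-byte form E2 97 9F at offsets 3–5.
U+64A6D → 4-byte form F1 A4 A9 AD at offsets 6–9.
Offset 7 falls in char 3's range; it's byte 2 of F1 A4 A9 AD = 0xA4.

0xA4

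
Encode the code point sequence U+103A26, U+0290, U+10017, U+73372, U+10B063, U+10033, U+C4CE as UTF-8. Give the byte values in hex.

F4 83 A8 A6 CA 90 F0 90 80 97 F1 B3 8D B2 F4 8B 81 A3 F0 90 80 B3 EC 93 8E

U+103A26: 4-byte form → F4 83 A8 A6.
U+0290: 2-byte form → CA 90.
U+10017: 4-byte form → F0 90 80 97.
U+73372: 4-byte form → F1 B3 8D B2.
U+10B063: 4-byte form → F4 8B 81 A3.
U+10033: 4-byte form → F0 90 80 B3.
U+C4CE: 3-byte form → EC 93 8E.
Concatenated (25 bytes): F4 83 A8 A6 CA 90 F0 90 80 97 F1 B3 8D B2 F4 8B 81 A3 F0 90 80 B3 EC 93 8E.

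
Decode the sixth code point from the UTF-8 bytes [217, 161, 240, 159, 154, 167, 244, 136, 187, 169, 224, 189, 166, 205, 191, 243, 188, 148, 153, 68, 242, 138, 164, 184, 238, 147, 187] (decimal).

U+FC519

Offset 0: leading byte 0xD9 = 11011001 → 2-byte char #1 = D9 A1.
Offset 2: leading byte 0xF0 = 11110000 → 4-byte char #2 = F0 9F 9A A7.
Offset 6: leading byte 0xF4 = 11110100 → 4-byte char #3 = F4 88 BB A9.
Offset 10: leading byte 0xE0 = 11100000 → 3-byte char #4 = E0 BD A6.
Offset 13: leading byte 0xCD = 11001101 → 2-byte char #5 = CD BF.
Offset 15: leading byte 0xF3 = 11110011 → 4-byte char #6 = F3 BC 94 99.
Leading byte 0xF3 = 11110011 matches 11110xxx → 4-byte sequence.
Byte 1: 0xF3 = 11110011, payload 011 (3 bits).
Byte 2: 0xBC = 10111100 (10xxxxxx ✓), payload 111100.
Byte 3: 0x94 = 10010100 (10xxxxxx ✓), payload 010100.
Byte 4: 0x99 = 10011001 (10xxxxxx ✓), payload 011001.
Concatenate: 011111100010100011001 = 0xFC519 (21 bits → U+FC519).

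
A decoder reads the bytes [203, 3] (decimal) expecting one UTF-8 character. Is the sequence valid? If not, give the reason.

Leading byte 0xCB = 11001011 → 2-byte form.
Byte 2 is 0x03 = 00000011, which is not 10xxxxxx — expected a continuation byte.

invalid (non-continuation byte where continuation expected)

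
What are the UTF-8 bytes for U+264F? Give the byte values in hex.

E2 99 8F

U+264F = 0x264F = 9807 decimal. In range U+0800–U+FFFF → 3-byte form: 1110xxxx 10xxxxxx 10xxxxxx.
Binary (16 bits): 0010011001001111.
Split 4+6+6: 0010 | 011001 | 001111.
Byte 1: 11100010 = 0xE2.
Byte 2: 10011001 = 0x99.
Byte 3: 10001111 = 0x8F.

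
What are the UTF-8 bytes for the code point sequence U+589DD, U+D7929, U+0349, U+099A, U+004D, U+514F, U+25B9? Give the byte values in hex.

F1 98 A7 9D F3 97 A4 A9 CD 89 E0 A6 9A 4D E5 85 8F E2 96 B9

U+589DD: 4-byte form → F1 98 A7 9D.
U+D7929: 4-byte form → F3 97 A4 A9.
U+0349: 2-byte form → CD 89.
U+099A: 3-byte form → E0 A6 9A.
U+004D: 1-byte form → 4D.
U+514F: 3-byte form → E5 85 8F.
U+25B9: 3-byte form → E2 96 B9.
Concatenated (20 bytes): F1 98 A7 9D F3 97 A4 A9 CD 89 E0 A6 9A 4D E5 85 8F E2 96 B9.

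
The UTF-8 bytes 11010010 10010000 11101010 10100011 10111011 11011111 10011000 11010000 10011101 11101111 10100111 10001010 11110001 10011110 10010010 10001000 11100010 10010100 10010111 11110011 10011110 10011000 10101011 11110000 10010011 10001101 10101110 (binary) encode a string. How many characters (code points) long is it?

Byte at offset 0: 0xD2 = 11010010 → 2-byte char (#1). Advance 2.
Byte at offset 2: 0xEA = 11101010 → 3-byte char (#2). Advance 3.
Byte at offset 5: 0xDF = 11011111 → 2-byte char (#3). Advance 2.
Byte at offset 7: 0xD0 = 11010000 → 2-byte char (#4). Advance 2.
Byte at offset 9: 0xEF = 11101111 → 3-byte char (#5). Advance 3.
Byte at offset 12: 0xF1 = 11110001 → 4-byte char (#6). Advance 4.
Byte at offset 16: 0xE2 = 11100010 → 3-byte char (#7). Advance 3.
Byte at offset 19: 0xF3 = 11110011 → 4-byte char (#8). Advance 4.
Byte at offset 23: 0xF0 = 11110000 → 4-byte char (#9). Advance 4.
Reached end at offset 27 after 9 code points.

9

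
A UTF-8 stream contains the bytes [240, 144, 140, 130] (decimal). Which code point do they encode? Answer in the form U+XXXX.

U+10302

Leading byte 0xF0 = 11110000 matches 11110xxx → 4-byte sequence.
Byte 1: 0xF0 = 11110000, payload 000 (3 bits).
Byte 2: 0x90 = 10010000 (10xxxxxx ✓), payload 010000.
Byte 3: 0x8C = 10001100 (10xxxxxx ✓), payload 001100.
Byte 4: 0x82 = 10000010 (10xxxxxx ✓), payload 000010.
Concatenate: 000010000001100000010 = 0x10302 (21 bits → U+10302).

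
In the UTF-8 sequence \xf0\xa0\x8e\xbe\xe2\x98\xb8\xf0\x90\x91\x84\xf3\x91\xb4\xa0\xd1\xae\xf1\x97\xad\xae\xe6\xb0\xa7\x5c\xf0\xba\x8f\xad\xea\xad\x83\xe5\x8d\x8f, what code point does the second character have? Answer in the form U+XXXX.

Offset 0: leading byte 0xF0 = 11110000 → 4-byte char #1 = F0 A0 8E BE.
Offset 4: leading byte 0xE2 = 11100010 → 3-byte char #2 = E2 98 B8.
Leading byte 0xE2 = 11100010 matches 1110xxxx → 3-byte sequence.
Byte 1: 0xE2 = 11100010, payload 0010 (4 bits).
Byte 2: 0x98 = 10011000 (10xxxxxx ✓), payload 011000.
Byte 3: 0xB8 = 10111000 (10xxxxxx ✓), payload 111000.
Concatenate: 0010011000111000 = 0x2638 (16 bits → U+2638).

U+2638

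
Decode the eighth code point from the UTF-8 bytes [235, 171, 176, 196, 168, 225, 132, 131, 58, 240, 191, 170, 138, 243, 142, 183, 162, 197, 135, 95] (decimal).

U+005F

Offset 0: leading byte 0xEB = 11101011 → 3-byte char #1 = EB AB B0.
Offset 3: leading byte 0xC4 = 11000100 → 2-byte char #2 = C4 A8.
Offset 5: leading byte 0xE1 = 11100001 → 3-byte char #3 = E1 84 83.
Offset 8: leading byte 0x3A = 00111010 → 1-byte char #4 = 3A.
Offset 9: leading byte 0xF0 = 11110000 → 4-byte char #5 = F0 BF AA 8A.
Offset 13: leading byte 0xF3 = 11110011 → 4-byte char #6 = F3 8E B7 A2.
Offset 17: leading byte 0xC5 = 11000101 → 2-byte char #7 = C5 87.
Offset 19: leading byte 0x5F = 01011111 → 1-byte char #8 = 5F.
Leading byte 0x5F = 01011111 matches 0xxxxxxx → 1-byte sequence.
Byte 1: 0x5F = 01011111, payload 1011111 (7 bits).
Concatenate: 1011111 = 0x5F (7 bits → U+005F).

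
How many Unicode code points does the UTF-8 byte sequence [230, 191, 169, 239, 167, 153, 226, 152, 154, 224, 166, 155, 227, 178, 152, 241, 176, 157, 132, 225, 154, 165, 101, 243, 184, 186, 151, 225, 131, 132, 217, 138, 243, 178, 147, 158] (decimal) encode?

Byte at offset 0: 0xE6 = 11100110 → 3-byte char (#1). Advance 3.
Byte at offset 3: 0xEF = 11101111 → 3-byte char (#2). Advance 3.
Byte at offset 6: 0xE2 = 11100010 → 3-byte char (#3). Advance 3.
Byte at offset 9: 0xE0 = 11100000 → 3-byte char (#4). Advance 3.
Byte at offset 12: 0xE3 = 11100011 → 3-byte char (#5). Advance 3.
Byte at offset 15: 0xF1 = 11110001 → 4-byte char (#6). Advance 4.
Byte at offset 19: 0xE1 = 11100001 → 3-byte char (#7). Advance 3.
Byte at offset 22: 0x65 = 01100101 → 1-byte char (#8). Advance 1.
Byte at offset 23: 0xF3 = 11110011 → 4-byte char (#9). Advance 4.
Byte at offset 27: 0xE1 = 11100001 → 3-byte char (#10). Advance 3.
Byte at offset 30: 0xD9 = 11011001 → 2-byte char (#11). Advance 2.
Byte at offset 32: 0xF3 = 11110011 → 4-byte char (#12). Advance 4.
Reached end at offset 36 after 12 code points.

12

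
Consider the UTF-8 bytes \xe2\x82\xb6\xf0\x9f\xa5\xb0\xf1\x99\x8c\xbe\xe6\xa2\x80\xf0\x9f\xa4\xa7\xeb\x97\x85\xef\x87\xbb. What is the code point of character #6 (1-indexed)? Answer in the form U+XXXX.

U+B5C5

Offset 0: leading byte 0xE2 = 11100010 → 3-byte char #1 = E2 82 B6.
Offset 3: leading byte 0xF0 = 11110000 → 4-byte char #2 = F0 9F A5 B0.
Offset 7: leading byte 0xF1 = 11110001 → 4-byte char #3 = F1 99 8C BE.
Offset 11: leading byte 0xE6 = 11100110 → 3-byte char #4 = E6 A2 80.
Offset 14: leading byte 0xF0 = 11110000 → 4-byte char #5 = F0 9F A4 A7.
Offset 18: leading byte 0xEB = 11101011 → 3-byte char #6 = EB 97 85.
Leading byte 0xEB = 11101011 matches 1110xxxx → 3-byte sequence.
Byte 1: 0xEB = 11101011, payload 1011 (4 bits).
Byte 2: 0x97 = 10010111 (10xxxxxx ✓), payload 010111.
Byte 3: 0x85 = 10000101 (10xxxxxx ✓), payload 000101.
Concatenate: 1011010111000101 = 0xB5C5 (16 bits → U+B5C5).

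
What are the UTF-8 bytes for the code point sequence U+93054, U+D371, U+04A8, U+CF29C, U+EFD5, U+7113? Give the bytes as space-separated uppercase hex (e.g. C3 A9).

U+93054: 4-byte form → F2 93 81 94.
U+D371: 3-byte form → ED 8D B1.
U+04A8: 2-byte form → D2 A8.
U+CF29C: 4-byte form → F3 8F 8A 9C.
U+EFD5: 3-byte form → EE BF 95.
U+7113: 3-byte form → E7 84 93.
Concatenated (19 bytes): F2 93 81 94 ED 8D B1 D2 A8 F3 8F 8A 9C EE BF 95 E7 84 93.

F2 93 81 94 ED 8D B1 D2 A8 F3 8F 8A 9C EE BF 95 E7 84 93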